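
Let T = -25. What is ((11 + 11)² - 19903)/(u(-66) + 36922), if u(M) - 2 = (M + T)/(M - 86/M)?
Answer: -1974265/3754083 ≈ -0.52590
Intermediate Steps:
u(M) = 2 + (-25 + M)/(M - 86/M) (u(M) = 2 + (M - 25)/(M - 86/M) = 2 + (-25 + M)/(M - 86/M))
((11 + 11)² - 19903)/(u(-66) + 36922) = ((11 + 11)² - 19903)/((-172 - 25*(-66) + 3*(-66)²)/(-86 + (-66)²) + 36922) = (22² - 19903)/((-172 + 1650 + 3*4356)/(-86 + 4356) + 36922) = (484 - 19903)/((-172 + 1650 + 13068)/4270 + 36922) = -19419/((1/4270)*14546 + 36922) = -19419/(1039/305 + 36922) = -19419/11262249/305 = -19419*305/11262249 = -1974265/3754083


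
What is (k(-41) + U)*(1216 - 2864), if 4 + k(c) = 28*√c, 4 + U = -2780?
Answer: 4594624 - 46144*I*√41 ≈ 4.5946e+6 - 2.9547e+5*I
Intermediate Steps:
U = -2784 (U = -4 - 2780 = -2784)
k(c) = -4 + 28*√c
(k(-41) + U)*(1216 - 2864) = ((-4 + 28*√(-41)) - 2784)*(1216 - 2864) = ((-4 + 28*(I*√41)) - 2784)*(-1648) = ((-4 + 28*I*√41) - 2784)*(-1648) = (-2788 + 28*I*√41)*(-1648) = 4594624 - 46144*I*√41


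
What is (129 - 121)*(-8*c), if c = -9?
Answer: 576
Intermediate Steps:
(129 - 121)*(-8*c) = (129 - 121)*(-8*(-9)) = 8*72 = 576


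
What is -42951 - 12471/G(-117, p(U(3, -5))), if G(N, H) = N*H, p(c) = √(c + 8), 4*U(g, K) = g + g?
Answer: -42951 + 4157*√38/741 ≈ -42916.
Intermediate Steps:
U(g, K) = g/2 (U(g, K) = (g + g)/4 = (2*g)/4 = g/2)
p(c) = √(8 + c)
G(N, H) = H*N
-42951 - 12471/G(-117, p(U(3, -5))) = -42951 - 12471*(-1/(117*√(8 + (½)*3))) = -42951 - 12471*(-1/(117*√(8 + 3/2))) = -42951 - 12471*(-√38/2223) = -42951 - (-4157)*√38/741 = -42951 + 4157*√38/741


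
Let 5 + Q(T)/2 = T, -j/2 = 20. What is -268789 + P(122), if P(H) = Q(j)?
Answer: -268879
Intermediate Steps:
j = -40 (j = -2*20 = -40)
Q(T) = -10 + 2*T
P(H) = -90 (P(H) = -10 + 2*(-40) = -10 - 80 = -90)
-268789 + P(122) = -268789 - 90 = -268879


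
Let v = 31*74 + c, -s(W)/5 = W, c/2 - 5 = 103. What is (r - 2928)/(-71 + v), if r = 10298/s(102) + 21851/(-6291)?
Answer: -1578358868/1304218665 ≈ -1.2102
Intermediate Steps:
c = 216 (c = 10 + 2*103 = 10 + 206 = 216)
s(W) = -5*W
r = -12654788/534735 (r = 10298/((-5*102)) + 21851/(-6291) = 10298/(-510) + 21851*(-1/6291) = 10298*(-1/510) - 21851/6291 = -5149/255 - 21851/6291 = -12654788/534735 ≈ -23.666)
v = 2510 (v = 31*74 + 216 = 2294 + 216 = 2510)
(r - 2928)/(-71 + v) = (-12654788/534735 - 2928)/(-71 + 2510) = -1578358868/534735/2439 = -1578358868/534735*1/2439 = -1578358868/1304218665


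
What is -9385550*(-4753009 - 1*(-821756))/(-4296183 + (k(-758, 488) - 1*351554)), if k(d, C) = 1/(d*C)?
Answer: -13648337380562461600/1719216507249 ≈ -7.9387e+6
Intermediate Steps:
k(d, C) = 1/(C*d)
-9385550*(-4753009 - 1*(-821756))/(-4296183 + (k(-758, 488) - 1*351554)) = -9385550*(-4753009 - 1*(-821756))/(-4296183 + (1/(488*(-758)) - 1*351554)) = -9385550*(-4753009 + 821756)/(-4296183 + ((1/488)*(-1/758) - 351554)) = -9385550*(-3931253/(-4296183 + (-1/369904 - 351554))) = -9385550*(-3931253/(-4296183 - 130041230817/369904)) = -9385550/((-1719216507249/369904*(-1/3931253))) = -9385550/1719216507249/1454186209712 = -9385550*1454186209712/1719216507249 = -13648337380562461600/1719216507249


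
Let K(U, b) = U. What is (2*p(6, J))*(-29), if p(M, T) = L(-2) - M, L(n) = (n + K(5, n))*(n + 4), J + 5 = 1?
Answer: 0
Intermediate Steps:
J = -4 (J = -5 + 1 = -4)
L(n) = (4 + n)*(5 + n) (L(n) = (n + 5)*(n + 4) = (5 + n)*(4 + n) = (4 + n)*(5 + n))
p(M, T) = 6 - M (p(M, T) = (20 + (-2)² + 9*(-2)) - M = (20 + 4 - 18) - M = 6 - M)
(2*p(6, J))*(-29) = (2*(6 - 1*6))*(-29) = (2*(6 - 6))*(-29) = (2*0)*(-29) = 0*(-29) = 0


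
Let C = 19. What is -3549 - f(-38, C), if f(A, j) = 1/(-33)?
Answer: -117116/33 ≈ -3549.0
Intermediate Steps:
f(A, j) = -1/33
-3549 - f(-38, C) = -3549 - 1*(-1/33) = -3549 + 1/33 = -117116/33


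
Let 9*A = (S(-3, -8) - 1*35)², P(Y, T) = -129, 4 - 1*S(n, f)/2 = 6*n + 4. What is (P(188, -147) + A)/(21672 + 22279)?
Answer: -1160/395559 ≈ -0.0029326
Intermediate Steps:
S(n, f) = -12*n (S(n, f) = 8 - 2*(6*n + 4) = 8 - 2*(4 + 6*n) = 8 + (-8 - 12*n) = -12*n)
A = ⅑ (A = (-12*(-3) - 1*35)²/9 = (36 - 35)²/9 = (⅑)*1² = (⅑)*1 = ⅑ ≈ 0.11111)
(P(188, -147) + A)/(21672 + 22279) = (-129 + ⅑)/(21672 + 22279) = -1160/9/43951 = -1160/9*1/43951 = -1160/395559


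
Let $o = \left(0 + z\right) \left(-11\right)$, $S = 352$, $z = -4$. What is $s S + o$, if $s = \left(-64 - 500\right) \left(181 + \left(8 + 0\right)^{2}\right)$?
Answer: $-48639316$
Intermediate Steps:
$o = 44$ ($o = \left(0 - 4\right) \left(-11\right) = \left(-4\right) \left(-11\right) = 44$)
$s = -138180$ ($s = \left(-64 - 500\right) \left(181 + 8^{2}\right) = - 564 \left(181 + 64\right) = \left(-564\right) 245 = -138180$)
$s S + o = \left(-138180\right) 352 + 44 = -48639360 + 44 = -48639316$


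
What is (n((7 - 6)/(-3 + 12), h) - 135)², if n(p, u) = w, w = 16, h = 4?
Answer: 14161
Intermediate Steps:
n(p, u) = 16
(n((7 - 6)/(-3 + 12), h) - 135)² = (16 - 135)² = (-119)² = 14161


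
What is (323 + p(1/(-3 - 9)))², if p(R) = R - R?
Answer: 104329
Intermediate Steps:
p(R) = 0
(323 + p(1/(-3 - 9)))² = (323 + 0)² = 323² = 104329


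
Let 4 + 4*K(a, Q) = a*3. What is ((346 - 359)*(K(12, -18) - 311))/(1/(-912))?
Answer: -3592368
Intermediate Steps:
K(a, Q) = -1 + 3*a/4 (K(a, Q) = -1 + (a*3)/4 = -1 + (3*a)/4 = -1 + 3*a/4)
((346 - 359)*(K(12, -18) - 311))/(1/(-912)) = ((346 - 359)*((-1 + (3/4)*12) - 311))/(1/(-912)) = (-13*((-1 + 9) - 311))/(-1/912) = -13*(8 - 311)*(-912) = -13*(-303)*(-912) = 3939*(-912) = -3592368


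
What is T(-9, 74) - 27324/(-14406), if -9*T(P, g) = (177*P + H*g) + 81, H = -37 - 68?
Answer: 7442356/7203 ≈ 1033.2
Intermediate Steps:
H = -105
T(P, g) = -9 - 59*P/3 + 35*g/3 (T(P, g) = -((177*P - 105*g) + 81)/9 = -((-105*g + 177*P) + 81)/9 = -(81 - 105*g + 177*P)/9 = -9 - 59*P/3 + 35*g/3)
T(-9, 74) - 27324/(-14406) = (-9 - 59/3*(-9) + (35/3)*74) - 27324/(-14406) = (-9 + 177 + 2590/3) - 27324*(-1)/14406 = 3094/3 - 1*(-4554/2401) = 3094/3 + 4554/2401 = 7442356/7203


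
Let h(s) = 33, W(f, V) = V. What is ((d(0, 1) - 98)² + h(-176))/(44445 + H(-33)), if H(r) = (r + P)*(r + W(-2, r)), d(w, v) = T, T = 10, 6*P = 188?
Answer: 1111/6365 ≈ 0.17455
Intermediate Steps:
P = 94/3 (P = (⅙)*188 = 94/3 ≈ 31.333)
d(w, v) = 10
H(r) = 2*r*(94/3 + r) (H(r) = (r + 94/3)*(r + r) = (94/3 + r)*(2*r) = 2*r*(94/3 + r))
((d(0, 1) - 98)² + h(-176))/(44445 + H(-33)) = ((10 - 98)² + 33)/(44445 + (⅔)*(-33)*(94 + 3*(-33))) = ((-88)² + 33)/(44445 + (⅔)*(-33)*(94 - 99)) = (7744 + 33)/(44445 + (⅔)*(-33)*(-5)) = 7777/(44445 + 110) = 7777/44555 = 7777*(1/44555) = 1111/6365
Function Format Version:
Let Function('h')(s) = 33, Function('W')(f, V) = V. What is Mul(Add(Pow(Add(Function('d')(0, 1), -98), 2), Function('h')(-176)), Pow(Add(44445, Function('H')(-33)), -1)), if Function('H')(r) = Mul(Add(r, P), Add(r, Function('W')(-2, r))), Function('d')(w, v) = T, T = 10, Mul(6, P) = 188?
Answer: Rational(1111, 6365) ≈ 0.17455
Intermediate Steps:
P = Rational(94, 3) (P = Mul(Rational(1, 6), 188) = Rational(94, 3) ≈ 31.333)
Function('d')(w, v) = 10
Function('H')(r) = Mul(2, r, Add(Rational(94, 3), r)) (Function('H')(r) = Mul(Add(r, Rational(94, 3)), Add(r, r)) = Mul(Add(Rational(94, 3), r), Mul(2, r)) = Mul(2, r, Add(Rational(94, 3), r)))
Mul(Add(Pow(Add(Function('d')(0, 1), -98), 2), Function('h')(-176)), Pow(Add(44445, Function('H')(-33)), -1)) = Mul(Add(Pow(Add(10, -98), 2), 33), Pow(Add(44445, Mul(Rational(2, 3), -33, Add(94, Mul(3, -33)))), -1)) = Mul(Add(Pow(-88, 2), 33), Pow(Add(44445, Mul(Rational(2, 3), -33, Add(94, -99))), -1)) = Mul(Add(7744, 33), Pow(Add(44445, Mul(Rational(2, 3), -33, -5)), -1)) = Mul(7777, Pow(Add(44445, 110), -1)) = Mul(7777, Pow(44555, -1)) = Mul(7777, Rational(1, 44555)) = Rational(1111, 6365)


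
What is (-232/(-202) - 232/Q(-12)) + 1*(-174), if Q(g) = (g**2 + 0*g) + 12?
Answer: -686720/3939 ≈ -174.34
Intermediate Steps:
Q(g) = 12 + g**2 (Q(g) = (g**2 + 0) + 12 = g**2 + 12 = 12 + g**2)
(-232/(-202) - 232/Q(-12)) + 1*(-174) = (-232/(-202) - 232/(12 + (-12)**2)) + 1*(-174) = (-232*(-1/202) - 232/(12 + 144)) - 174 = (116/101 - 232/156) - 174 = (116/101 - 232*1/156) - 174 = (116/101 - 58/39) - 174 = -1334/3939 - 174 = -686720/3939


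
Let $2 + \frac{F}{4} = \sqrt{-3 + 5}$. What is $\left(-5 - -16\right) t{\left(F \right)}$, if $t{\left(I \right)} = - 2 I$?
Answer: $176 - 88 \sqrt{2} \approx 51.549$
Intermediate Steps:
$F = -8 + 4 \sqrt{2}$ ($F = -8 + 4 \sqrt{-3 + 5} = -8 + 4 \sqrt{2} \approx -2.3431$)
$\left(-5 - -16\right) t{\left(F \right)} = \left(-5 - -16\right) \left(- 2 \left(-8 + 4 \sqrt{2}\right)\right) = \left(-5 + 16\right) \left(16 - 8 \sqrt{2}\right) = 11 \left(16 - 8 \sqrt{2}\right) = 176 - 88 \sqrt{2}$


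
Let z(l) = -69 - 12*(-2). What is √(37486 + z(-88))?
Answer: √37441 ≈ 193.50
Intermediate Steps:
z(l) = -45 (z(l) = -69 + 24 = -45)
√(37486 + z(-88)) = √(37486 - 45) = √37441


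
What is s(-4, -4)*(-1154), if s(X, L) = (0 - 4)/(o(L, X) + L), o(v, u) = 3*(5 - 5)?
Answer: -1154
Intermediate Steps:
o(v, u) = 0 (o(v, u) = 3*0 = 0)
s(X, L) = -4/L (s(X, L) = (0 - 4)/(0 + L) = -4/L)
s(-4, -4)*(-1154) = -4/(-4)*(-1154) = -4*(-1/4)*(-1154) = 1*(-1154) = -1154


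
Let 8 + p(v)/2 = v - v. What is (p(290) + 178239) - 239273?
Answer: -61050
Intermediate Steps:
p(v) = -16 (p(v) = -16 + 2*(v - v) = -16 + 2*0 = -16 + 0 = -16)
(p(290) + 178239) - 239273 = (-16 + 178239) - 239273 = 178223 - 239273 = -61050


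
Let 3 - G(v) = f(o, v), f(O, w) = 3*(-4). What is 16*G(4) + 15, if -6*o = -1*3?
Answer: 255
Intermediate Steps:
o = ½ (o = -(-1)*3/6 = -⅙*(-3) = ½ ≈ 0.50000)
f(O, w) = -12
G(v) = 15 (G(v) = 3 - 1*(-12) = 3 + 12 = 15)
16*G(4) + 15 = 16*15 + 15 = 240 + 15 = 255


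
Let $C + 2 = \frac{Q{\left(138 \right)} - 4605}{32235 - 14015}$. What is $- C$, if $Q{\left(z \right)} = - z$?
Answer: $\frac{41183}{18220} \approx 2.2603$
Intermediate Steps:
$C = - \frac{41183}{18220}$ ($C = -2 + \frac{\left(-1\right) 138 - 4605}{32235 - 14015} = -2 + \frac{-138 - 4605}{18220} = -2 - \frac{4743}{18220} = - \frac{41183}{18220} \approx -2.2603$)
$- C = \left(-1\right) \left(- \frac{41183}{18220}\right) = \frac{41183}{18220}$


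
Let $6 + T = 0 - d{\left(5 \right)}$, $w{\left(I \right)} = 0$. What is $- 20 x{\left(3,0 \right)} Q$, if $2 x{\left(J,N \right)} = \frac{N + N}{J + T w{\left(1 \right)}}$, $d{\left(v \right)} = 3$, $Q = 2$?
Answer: $0$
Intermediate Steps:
$T = -9$ ($T = -6 + \left(0 - 3\right) = -6 - 3 = -9$)
$x{\left(J,N \right)} = \frac{N}{J}$ ($x{\left(J,N \right)} = \frac{\left(N + N\right) \frac{1}{J - 0}}{2} = \frac{2 N \frac{1}{J + 0}}{2} = \frac{2 N \frac{1}{J}}{2} = \frac{N}{J}$)
$- 20 x{\left(3,0 \right)} Q = - 20 \cdot \frac{0}{3} \cdot 2 = - 20 \cdot 0 \cdot \frac{1}{3} \cdot 2 = \left(-20\right) 0 \cdot 2 = 0 \cdot 2 = 0$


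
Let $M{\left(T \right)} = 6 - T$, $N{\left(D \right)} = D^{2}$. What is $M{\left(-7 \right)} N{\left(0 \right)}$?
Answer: $0$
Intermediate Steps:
$M{\left(-7 \right)} N{\left(0 \right)} = \left(6 - -7\right) 0^{2} = \left(6 + 7\right) 0 = 13 \cdot 0 = 0$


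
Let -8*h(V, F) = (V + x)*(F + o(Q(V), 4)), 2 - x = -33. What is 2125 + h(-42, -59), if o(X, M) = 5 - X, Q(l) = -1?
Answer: 16629/8 ≈ 2078.6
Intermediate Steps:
x = 35 (x = 2 - 1*(-33) = 2 + 33 = 35)
h(V, F) = -(6 + F)*(35 + V)/8 (h(V, F) = -(V + 35)*(F + (5 - 1*(-1)))/8 = -(35 + V)*(F + (5 + 1))/8 = -(35 + V)*(F + 6)/8 = -(35 + V)*(6 + F)/8 = -(6 + F)*(35 + V)/8)
2125 + h(-42, -59) = 2125 + (-105/4 - 35/8*(-59) - ¾*(-42) - ⅛*(-59)*(-42)) = 2125 + (-105/4 + 2065/8 + 63/2 - 1239/4) = 2125 - 371/8 = 16629/8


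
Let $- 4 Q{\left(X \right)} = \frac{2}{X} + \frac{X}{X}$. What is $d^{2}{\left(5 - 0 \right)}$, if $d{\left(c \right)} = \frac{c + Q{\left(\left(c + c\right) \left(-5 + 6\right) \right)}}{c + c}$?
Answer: $\frac{2209}{10000} \approx 0.2209$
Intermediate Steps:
$Q{\left(X \right)} = - \frac{1}{4} - \frac{1}{2 X}$ ($Q{\left(X \right)} = - \frac{\frac{2}{X} + \frac{X}{X}}{4} = - \frac{\frac{2}{X} + 1}{4} = - \frac{1 + \frac{2}{X}}{4} = - \frac{1}{4} - \frac{1}{2 X}$)
$d{\left(c \right)} = \frac{c + \frac{-2 - 2 c}{8 c}}{2 c}$ ($d{\left(c \right)} = \frac{c + \frac{-2 - \left(c + c\right) \left(-5 + 6\right)}{4 \left(c + c\right) \left(-5 + 6\right)}}{c + c} = \frac{c + \frac{-2 - 2 c 1}{4 \cdot 2 c 1}}{2 c} = \left(c + \frac{-2 - 2 c}{4 \cdot 2 c}\right) \frac{1}{2 c} = \left(c + \frac{\frac{1}{2 c} \left(-2 - 2 c\right)}{4}\right) \frac{1}{2 c} = \left(c + \frac{-2 - 2 c}{8 c}\right) \frac{1}{2 c} = \frac{c + \frac{-2 - 2 c}{8 c}}{2 c}$)
$d^{2}{\left(5 - 0 \right)} = \left(\frac{-1 - \left(5 - 0\right) + 4 \left(5 - 0\right)^{2}}{8 \left(5 - 0\right)^{2}}\right)^{2} = \left(\frac{-1 - \left(5 + 0\right) + 4 \left(5 + 0\right)^{2}}{8 \left(5 + 0\right)^{2}}\right)^{2} = \left(\frac{-1 - 5 + 4 \cdot 5^{2}}{8 \cdot 25}\right)^{2} = \left(\frac{1}{8} \cdot \frac{1}{25} \left(-1 - 5 + 4 \cdot 25\right)\right)^{2} = \left(\frac{1}{8} \cdot \frac{1}{25} \left(-1 - 5 + 100\right)\right)^{2} = \left(\frac{1}{8} \cdot \frac{1}{25} \cdot 94\right)^{2} = \left(\frac{47}{100}\right)^{2} = \frac{2209}{10000}$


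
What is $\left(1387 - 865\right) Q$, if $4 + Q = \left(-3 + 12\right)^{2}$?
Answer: $40194$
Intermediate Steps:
$Q = 77$ ($Q = -4 + \left(-3 + 12\right)^{2} = -4 + 9^{2} = -4 + 81 = 77$)
$\left(1387 - 865\right) Q = \left(1387 - 865\right) 77 = 522 \cdot 77 = 40194$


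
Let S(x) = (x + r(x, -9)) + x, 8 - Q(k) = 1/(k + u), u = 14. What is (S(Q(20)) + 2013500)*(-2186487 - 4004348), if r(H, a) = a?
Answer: -211909917151030/17 ≈ -1.2465e+13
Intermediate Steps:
Q(k) = 8 - 1/(14 + k) (Q(k) = 8 - 1/(k + 14) = 8 - 1/(14 + k))
S(x) = -9 + 2*x (S(x) = (x - 9) + x = (-9 + x) + x = -9 + 2*x)
(S(Q(20)) + 2013500)*(-2186487 - 4004348) = ((-9 + 2*((111 + 8*20)/(14 + 20))) + 2013500)*(-2186487 - 4004348) = ((-9 + 2*((111 + 160)/34)) + 2013500)*(-6190835) = ((-9 + 2*((1/34)*271)) + 2013500)*(-6190835) = ((-9 + 2*(271/34)) + 2013500)*(-6190835) = ((-9 + 271/17) + 2013500)*(-6190835) = (118/17 + 2013500)*(-6190835) = (34229618/17)*(-6190835) = -211909917151030/17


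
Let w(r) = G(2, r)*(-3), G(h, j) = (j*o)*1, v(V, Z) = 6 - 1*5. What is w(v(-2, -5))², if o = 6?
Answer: 324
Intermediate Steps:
v(V, Z) = 1 (v(V, Z) = 6 - 5 = 1)
G(h, j) = 6*j (G(h, j) = (j*6)*1 = (6*j)*1 = 6*j)
w(r) = -18*r (w(r) = (6*r)*(-3) = -18*r)
w(v(-2, -5))² = (-18*1)² = (-18)² = 324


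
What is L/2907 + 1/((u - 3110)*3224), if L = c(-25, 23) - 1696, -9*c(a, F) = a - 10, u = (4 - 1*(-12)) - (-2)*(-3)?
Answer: -152204743763/261483487200 ≈ -0.58208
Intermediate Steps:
u = 10 (u = (4 + 12) - 2*3 = 16 - 6 = 10)
c(a, F) = 10/9 - a/9 (c(a, F) = -(a - 10)/9 = -(-10 + a)/9 = 10/9 - a/9)
L = -15229/9 (L = (10/9 - ⅑*(-25)) - 1696 = (10/9 + 25/9) - 1696 = 35/9 - 1696 = -15229/9 ≈ -1692.1)
L/2907 + 1/((u - 3110)*3224) = -15229/9/2907 + 1/((10 - 3110)*3224) = -15229/9*1/2907 + (1/3224)/(-3100) = -15229/26163 - 1/3100*1/3224 = -15229/26163 - 1/9994400 = -152204743763/261483487200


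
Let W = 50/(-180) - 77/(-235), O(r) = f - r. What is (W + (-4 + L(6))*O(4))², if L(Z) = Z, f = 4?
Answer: 44521/17892900 ≈ 0.0024882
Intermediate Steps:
O(r) = 4 - r
W = 211/4230 (W = 50*(-1/180) - 77*(-1/235) = -5/18 + 77/235 = 211/4230 ≈ 0.049882)
(W + (-4 + L(6))*O(4))² = (211/4230 + (-4 + 6)*(4 - 1*4))² = (211/4230 + 2*(4 - 4))² = (211/4230 + 2*0)² = (211/4230 + 0)² = (211/4230)² = 44521/17892900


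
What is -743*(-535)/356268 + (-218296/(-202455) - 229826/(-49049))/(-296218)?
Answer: 1610528857274569613/1443478450904069580 ≈ 1.1157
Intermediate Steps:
-743*(-535)/356268 + (-218296/(-202455) - 229826/(-49049))/(-296218) = 397505*(1/356268) + (-218296*(-1/202455) - 229826*(-1/49049))*(-1/296218) = 397505/356268 + (218296/202455 + 229826/49049)*(-1/296218) = 397505/356268 + (5203329394/902746845)*(-1/296218) = 397505/356268 - 2601664697/133704932466105 = 1610528857274569613/1443478450904069580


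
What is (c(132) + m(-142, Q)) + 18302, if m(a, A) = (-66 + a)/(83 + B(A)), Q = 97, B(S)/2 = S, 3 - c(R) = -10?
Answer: 5073047/277 ≈ 18314.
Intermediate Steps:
c(R) = 13 (c(R) = 3 - 1*(-10) = 3 + 10 = 13)
B(S) = 2*S
m(a, A) = (-66 + a)/(83 + 2*A)
(c(132) + m(-142, Q)) + 18302 = (13 + (-66 - 142)/(83 + 2*97)) + 18302 = (13 - 208/(83 + 194)) + 18302 = (13 - 208/277) + 18302 = 3393/277 + 18302 = 5073047/277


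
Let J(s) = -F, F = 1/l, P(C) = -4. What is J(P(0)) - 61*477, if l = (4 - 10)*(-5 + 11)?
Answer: -1047491/36 ≈ -29097.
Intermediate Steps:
l = -36 (l = -6*6 = -36)
F = -1/36 (F = 1/(-36) = -1/36 ≈ -0.027778)
J(s) = 1/36 (J(s) = -1*(-1/36) = 1/36)
J(P(0)) - 61*477 = 1/36 - 61*477 = 1/36 - 29097 = -1047491/36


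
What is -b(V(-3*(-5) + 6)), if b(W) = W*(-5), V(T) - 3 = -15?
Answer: -60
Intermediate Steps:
V(T) = -12 (V(T) = 3 - 15 = -12)
b(W) = -5*W
-b(V(-3*(-5) + 6)) = -(-5)*(-12) = -1*60 = -60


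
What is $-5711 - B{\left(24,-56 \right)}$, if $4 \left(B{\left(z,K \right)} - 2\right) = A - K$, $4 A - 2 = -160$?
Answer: $- \frac{45737}{8} \approx -5717.1$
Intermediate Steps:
$A = - \frac{79}{2}$ ($A = \frac{1}{2} + \frac{1}{4} \left(-160\right) = \frac{1}{2} - 40 = - \frac{79}{2} \approx -39.5$)
$B{\left(z,K \right)} = - \frac{63}{8} - \frac{K}{4}$ ($B{\left(z,K \right)} = 2 + \frac{- \frac{79}{2} - K}{4} = 2 - \left(\frac{79}{8} + \frac{K}{4}\right) = - \frac{63}{8} - \frac{K}{4}$)
$-5711 - B{\left(24,-56 \right)} = -5711 - \left(- \frac{63}{8} - -14\right) = -5711 - \left(- \frac{63}{8} + 14\right) = -5711 - \frac{49}{8} = - \frac{45737}{8}$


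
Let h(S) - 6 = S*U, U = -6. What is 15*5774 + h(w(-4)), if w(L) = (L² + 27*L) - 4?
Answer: 87192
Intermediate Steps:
w(L) = -4 + L² + 27*L
h(S) = 6 - 6*S (h(S) = 6 + S*(-6) = 6 - 6*S)
15*5774 + h(w(-4)) = 15*5774 + (6 - 6*(-4 + (-4)² + 27*(-4))) = 86610 + (6 - 6*(-4 + 16 - 108)) = 86610 + (6 - 6*(-96)) = 86610 + (6 + 576) = 86610 + 582 = 87192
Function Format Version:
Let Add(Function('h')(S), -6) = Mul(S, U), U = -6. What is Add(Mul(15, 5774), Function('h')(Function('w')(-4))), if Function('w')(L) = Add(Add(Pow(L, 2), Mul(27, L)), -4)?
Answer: 87192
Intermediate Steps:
Function('w')(L) = Add(-4, Pow(L, 2), Mul(27, L))
Function('h')(S) = Add(6, Mul(-6, S)) (Function('h')(S) = Add(6, Mul(S, -6)) = Add(6, Mul(-6, S)))
Add(Mul(15, 5774), Function('h')(Function('w')(-4))) = Add(Mul(15, 5774), Add(6, Mul(-6, Add(-4, Pow(-4, 2), Mul(27, -4))))) = Add(86610, Add(6, Mul(-6, Add(-4, 16, -108)))) = Add(86610, Add(6, Mul(-6, -96))) = Add(86610, Add(6, 576)) = Add(86610, 582) = 87192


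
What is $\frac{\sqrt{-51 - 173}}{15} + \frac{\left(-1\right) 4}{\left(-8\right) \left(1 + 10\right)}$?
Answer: $\frac{1}{22} + \frac{4 i \sqrt{14}}{15} \approx 0.045455 + 0.99778 i$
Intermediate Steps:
$\frac{\sqrt{-51 - 173}}{15} + \frac{\left(-1\right) 4}{\left(-8\right) \left(1 + 10\right)} = \sqrt{-224} \cdot \frac{1}{15} - \frac{4}{\left(-8\right) 11} = 4 i \sqrt{14} \cdot \frac{1}{15} - \frac{4}{-88} = \frac{4 i \sqrt{14}}{15} - - \frac{1}{22} = \frac{4 i \sqrt{14}}{15} + \frac{1}{22} = \frac{1}{22} + \frac{4 i \sqrt{14}}{15}$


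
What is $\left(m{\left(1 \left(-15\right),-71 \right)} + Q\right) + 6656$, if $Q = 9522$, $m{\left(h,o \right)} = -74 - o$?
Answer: $16175$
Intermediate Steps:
$\left(m{\left(1 \left(-15\right),-71 \right)} + Q\right) + 6656 = \left(\left(-74 - -71\right) + 9522\right) + 6656 = \left(\left(-74 + 71\right) + 9522\right) + 6656 = \left(-3 + 9522\right) + 6656 = 9519 + 6656 = 16175$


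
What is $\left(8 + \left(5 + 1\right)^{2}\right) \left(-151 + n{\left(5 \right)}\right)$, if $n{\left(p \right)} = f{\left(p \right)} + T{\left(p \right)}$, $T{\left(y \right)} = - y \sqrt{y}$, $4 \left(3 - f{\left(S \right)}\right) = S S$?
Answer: $-6787 - 220 \sqrt{5} \approx -7278.9$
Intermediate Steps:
$f{\left(S \right)} = 3 - \frac{S^{2}}{4}$ ($f{\left(S \right)} = 3 - \frac{S S}{4} = 3 - \frac{S^{2}}{4}$)
$T{\left(y \right)} = - y^{\frac{3}{2}}$
$n{\left(p \right)} = 3 - p^{\frac{3}{2}} - \frac{p^{2}}{4}$ ($n{\left(p \right)} = \left(3 - \frac{p^{2}}{4}\right) - p^{\frac{3}{2}} = 3 - p^{\frac{3}{2}} - \frac{p^{2}}{4}$)
$\left(8 + \left(5 + 1\right)^{2}\right) \left(-151 + n{\left(5 \right)}\right) = \left(8 + \left(5 + 1\right)^{2}\right) \left(-151 - \left(-3 + \frac{25}{4} + 5^{\frac{3}{2}}\right)\right) = \left(8 + 6^{2}\right) \left(-151 - \left(\frac{13}{4} + 5 \sqrt{5}\right)\right) = \left(8 + 36\right) \left(-151 - \left(\frac{13}{4} + 5 \sqrt{5}\right)\right) = 44 \left(-151 - \left(\frac{13}{4} + 5 \sqrt{5}\right)\right) = 44 \left(- \frac{617}{4} - 5 \sqrt{5}\right) = -6787 - 220 \sqrt{5}$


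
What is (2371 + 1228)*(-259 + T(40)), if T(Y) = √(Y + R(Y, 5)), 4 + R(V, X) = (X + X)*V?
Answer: -932141 + 7198*√109 ≈ -8.5699e+5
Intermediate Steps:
R(V, X) = -4 + 2*V*X (R(V, X) = -4 + (X + X)*V = -4 + (2*X)*V = -4 + 2*V*X)
T(Y) = √(-4 + 11*Y) (T(Y) = √(Y + (-4 + 2*Y*5)) = √(Y + (-4 + 10*Y)) = √(-4 + 11*Y))
(2371 + 1228)*(-259 + T(40)) = (2371 + 1228)*(-259 + √(-4 + 11*40)) = 3599*(-259 + √(-4 + 440)) = 3599*(-259 + √436) = 3599*(-259 + 2*√109) = -932141 + 7198*√109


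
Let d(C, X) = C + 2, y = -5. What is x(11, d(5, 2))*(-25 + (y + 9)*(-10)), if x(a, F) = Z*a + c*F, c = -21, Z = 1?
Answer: 8840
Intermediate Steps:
d(C, X) = 2 + C
x(a, F) = a - 21*F (x(a, F) = 1*a - 21*F = a - 21*F)
x(11, d(5, 2))*(-25 + (y + 9)*(-10)) = (11 - 21*(2 + 5))*(-25 + (-5 + 9)*(-10)) = (11 - 21*7)*(-25 + 4*(-10)) = (11 - 147)*(-25 - 40) = -136*(-65) = 8840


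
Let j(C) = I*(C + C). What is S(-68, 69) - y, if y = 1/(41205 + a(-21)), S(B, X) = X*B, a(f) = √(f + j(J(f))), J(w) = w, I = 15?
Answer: (-4692*√651 + 193333861*I)/(√651 - 41205*I) ≈ -4692.0 + 1.4901e-8*I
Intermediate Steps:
j(C) = 30*C (j(C) = 15*(C + C) = 15*(2*C) = 30*C)
a(f) = √31*√f (a(f) = √(f + 30*f) = √(31*f) = √31*√f)
S(B, X) = B*X
y = 1/(41205 + I*√651) (y = 1/(41205 + √31*√(-21)) = 1/(41205 + √31*(I*√21)) = 1/(41205 + I*√651) ≈ 2.4269e-5 - 1.5e-8*I)
S(-68, 69) - y = -68*69 - (13735/565950892 - I*√651/1697852676) = -4692 + (-13735/565950892 + I*√651/1697852676) = -2655441598999/565950892 + I*√651/1697852676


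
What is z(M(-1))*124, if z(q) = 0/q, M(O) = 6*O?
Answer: 0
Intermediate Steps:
z(q) = 0
z(M(-1))*124 = 0*124 = 0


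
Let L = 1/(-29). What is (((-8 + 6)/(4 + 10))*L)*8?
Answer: 8/203 ≈ 0.039409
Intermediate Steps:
L = -1/29 ≈ -0.034483
(((-8 + 6)/(4 + 10))*L)*8 = (((-8 + 6)/(4 + 10))*(-1/29))*8 = (-2/14*(-1/29))*8 = (-2*1/14*(-1/29))*8 = -⅐*(-1/29)*8 = (1/203)*8 = 8/203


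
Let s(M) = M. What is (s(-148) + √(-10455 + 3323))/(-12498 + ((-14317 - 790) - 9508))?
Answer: 148/37113 - 2*I*√1783/37113 ≈ 0.0039878 - 0.0022755*I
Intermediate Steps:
(s(-148) + √(-10455 + 3323))/(-12498 + ((-14317 - 790) - 9508)) = (-148 + √(-10455 + 3323))/(-12498 + ((-14317 - 790) - 9508)) = (-148 + √(-7132))/(-12498 + (-15107 - 9508)) = (-148 + 2*I*√1783)/(-12498 - 24615) = (-148 + 2*I*√1783)/(-37113) = (-148 + 2*I*√1783)*(-1/37113) = 148/37113 - 2*I*√1783/37113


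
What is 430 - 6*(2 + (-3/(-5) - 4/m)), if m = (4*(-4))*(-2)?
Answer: 8303/20 ≈ 415.15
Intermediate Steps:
m = 32 (m = -16*(-2) = 32)
430 - 6*(2 + (-3/(-5) - 4/m)) = 430 - 6*(2 + (-3/(-5) - 4/32)) = 430 - 6*(2 + (-3*(-⅕) - 4*1/32)) = 430 - 6*(2 + (⅗ - ⅛)) = 430 - 6*(2 + 19/40) = 430 - 6*99/40 = 430 - 1*297/20 = 430 - 297/20 = 8303/20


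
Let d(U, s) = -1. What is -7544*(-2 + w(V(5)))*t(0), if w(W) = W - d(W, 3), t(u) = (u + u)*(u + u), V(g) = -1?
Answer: 0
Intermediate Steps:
t(u) = 4*u**2 (t(u) = (2*u)*(2*u) = 4*u**2)
w(W) = 1 + W (w(W) = W - 1*(-1) = W + 1 = 1 + W)
-7544*(-2 + w(V(5)))*t(0) = -7544*(-2 + (1 - 1))*4*0**2 = -7544*(-2 + 0)*4*0 = -(-15088)*0 = -7544*0 = 0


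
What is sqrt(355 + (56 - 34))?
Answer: sqrt(377) ≈ 19.416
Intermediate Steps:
sqrt(355 + (56 - 34)) = sqrt(355 + 22) = sqrt(377)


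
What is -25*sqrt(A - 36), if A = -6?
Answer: -25*I*sqrt(42) ≈ -162.02*I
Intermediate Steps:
-25*sqrt(A - 36) = -25*sqrt(-6 - 36) = -25*I*sqrt(42)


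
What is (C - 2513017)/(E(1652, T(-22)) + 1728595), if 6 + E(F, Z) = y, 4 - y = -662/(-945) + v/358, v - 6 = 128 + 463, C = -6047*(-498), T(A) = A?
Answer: 168609982590/584799496669 ≈ 0.28832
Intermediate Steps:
C = 3011406
v = 597 (v = 6 + (128 + 463) = 6 + 591 = 597)
y = 552079/338310 (y = 4 - (-662/(-945) + 597/358) = 4 - (-662*(-1/945) + 597*(1/358)) = 4 - (662/945 + 597/358) = 4 - 1*801161/338310 = 4 - 801161/338310 = 552079/338310 ≈ 1.6319)
E(F, Z) = -1477781/338310 (E(F, Z) = -6 + 552079/338310 = -1477781/338310)
(C - 2513017)/(E(1652, T(-22)) + 1728595) = (3011406 - 2513017)/(-1477781/338310 + 1728595) = 498389/(584799496669/338310) = 498389*(338310/584799496669) = 168609982590/584799496669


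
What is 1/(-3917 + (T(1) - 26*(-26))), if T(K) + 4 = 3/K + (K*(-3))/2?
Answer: -2/6487 ≈ -0.00030831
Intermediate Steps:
T(K) = -4 + 3/K - 3*K/2 (T(K) = -4 + (3/K + (K*(-3))/2) = -4 + (3/K - 3*K*(½)) = -4 + (3/K - 3*K/2) = -4 + 3/K - 3*K/2)
1/(-3917 + (T(1) - 26*(-26))) = 1/(-3917 + ((-4 + 3/1 - 3/2*1) - 26*(-26))) = 1/(-3917 + ((-4 + 3*1 - 3/2) + 676)) = 1/(-3917 + ((-4 + 3 - 3/2) + 676)) = 1/(-3917 + (-5/2 + 676)) = 1/(-3917 + 1347/2) = 1/(-6487/2) = -2/6487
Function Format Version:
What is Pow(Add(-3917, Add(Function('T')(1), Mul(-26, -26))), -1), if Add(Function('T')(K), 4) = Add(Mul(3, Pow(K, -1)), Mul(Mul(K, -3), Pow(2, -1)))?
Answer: Rational(-2, 6487) ≈ -0.00030831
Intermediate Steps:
Function('T')(K) = Add(-4, Mul(3, Pow(K, -1)), Mul(Rational(-3, 2), K)) (Function('T')(K) = Add(-4, Add(Mul(3, Pow(K, -1)), Mul(Mul(K, -3), Pow(2, -1)))) = Add(-4, Add(Mul(3, Pow(K, -1)), Mul(Mul(-3, K), Rational(1, 2)))) = Add(-4, Add(Mul(3, Pow(K, -1)), Mul(Rational(-3, 2), K))) = Add(-4, Mul(3, Pow(K, -1)), Mul(Rational(-3, 2), K)))
Pow(Add(-3917, Add(Function('T')(1), Mul(-26, -26))), -1) = Pow(Add(-3917, Add(Add(-4, Mul(3, Pow(1, -1)), Mul(Rational(-3, 2), 1)), Mul(-26, -26))), -1) = Pow(Add(-3917, Add(Add(-4, Mul(3, 1), Rational(-3, 2)), 676)), -1) = Pow(Add(-3917, Add(Add(-4, 3, Rational(-3, 2)), 676)), -1) = Pow(Add(-3917, Add(Rational(-5, 2), 676)), -1) = Pow(Add(-3917, Rational(1347, 2)), -1) = Pow(Rational(-6487, 2), -1) = Rational(-2, 6487)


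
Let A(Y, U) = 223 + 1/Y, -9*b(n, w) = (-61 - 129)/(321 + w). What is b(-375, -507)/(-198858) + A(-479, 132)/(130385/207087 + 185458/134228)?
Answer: 247098892194734324590913/2228651902170765963342 ≈ 110.87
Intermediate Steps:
b(n, w) = 190/(9*(321 + w)) (b(n, w) = -(-61 - 129)/(9*(321 + w)) = -(-190)/(9*(321 + w)) = 190/(9*(321 + w)))
b(-375, -507)/(-198858) + A(-479, 132)/(130385/207087 + 185458/134228) = (190/(9*(321 - 507)))/(-198858) + (223 + 1/(-479))/(130385/207087 + 185458/134228) = ((190/9)/(-186))*(-1/198858) + (223 - 1/479)/(130385*(1/207087) + 185458*(1/134228)) = ((190/9)*(-1/186))*(-1/198858) + 106816/(479*(130385/207087 + 92729/67114)) = -95/837*(-1/198858) + 106816/(479*(27953629313/13898436918)) = 95/166444146 + (106816/479)*(13898436918/27953629313) = 95/166444146 + 1484575437833088/13389788440927 = 247098892194734324590913/2228651902170765963342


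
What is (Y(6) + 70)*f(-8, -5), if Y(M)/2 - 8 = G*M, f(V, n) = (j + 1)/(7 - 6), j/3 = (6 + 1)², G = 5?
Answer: 21608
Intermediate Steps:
j = 147 (j = 3*(6 + 1)² = 3*7² = 3*49 = 147)
f(V, n) = 148 (f(V, n) = (147 + 1)/(7 - 6) = 148/1 = 148*1 = 148)
Y(M) = 16 + 10*M (Y(M) = 16 + 2*(5*M) = 16 + 10*M)
(Y(6) + 70)*f(-8, -5) = ((16 + 10*6) + 70)*148 = ((16 + 60) + 70)*148 = (76 + 70)*148 = 146*148 = 21608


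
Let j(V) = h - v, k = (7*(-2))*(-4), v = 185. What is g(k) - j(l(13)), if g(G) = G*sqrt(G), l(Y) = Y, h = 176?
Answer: 9 + 112*sqrt(14) ≈ 428.07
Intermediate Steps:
k = 56 (k = -14*(-4) = 56)
g(G) = G**(3/2)
j(V) = -9 (j(V) = 176 - 1*185 = 176 - 185 = -9)
g(k) - j(l(13)) = 56**(3/2) - 1*(-9) = 112*sqrt(14) + 9 = 9 + 112*sqrt(14)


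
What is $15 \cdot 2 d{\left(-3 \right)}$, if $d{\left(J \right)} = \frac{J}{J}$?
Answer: $30$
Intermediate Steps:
$d{\left(J \right)} = 1$
$15 \cdot 2 d{\left(-3 \right)} = 15 \cdot 2 \cdot 1 = 30 \cdot 1 = 30$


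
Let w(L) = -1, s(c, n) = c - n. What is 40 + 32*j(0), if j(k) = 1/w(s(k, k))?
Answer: 8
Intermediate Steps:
j(k) = -1 (j(k) = 1/(-1) = -1)
40 + 32*j(0) = 40 + 32*(-1) = 40 - 32 = 8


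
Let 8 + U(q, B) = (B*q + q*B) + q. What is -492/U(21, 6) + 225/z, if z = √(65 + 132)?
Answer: -492/265 + 225*√197/197 ≈ 14.174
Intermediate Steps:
U(q, B) = -8 + q + 2*B*q (U(q, B) = -8 + ((B*q + q*B) + q) = -8 + ((B*q + B*q) + q) = -8 + (2*B*q + q) = -8 + (q + 2*B*q) = -8 + q + 2*B*q)
z = √197 ≈ 14.036
-492/U(21, 6) + 225/z = -492/(-8 + 21 + 2*6*21) + 225/(√197) = -492/(-8 + 21 + 252) + 225*(√197/197) = -492/265 + 225*√197/197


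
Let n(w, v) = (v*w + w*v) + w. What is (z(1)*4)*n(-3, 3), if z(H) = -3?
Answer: 252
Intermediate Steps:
n(w, v) = w + 2*v*w (n(w, v) = (v*w + v*w) + w = 2*v*w + w = w + 2*v*w)
(z(1)*4)*n(-3, 3) = (-3*4)*(-3*(1 + 2*3)) = -(-36)*(1 + 6) = -(-36)*7 = -12*(-21) = 252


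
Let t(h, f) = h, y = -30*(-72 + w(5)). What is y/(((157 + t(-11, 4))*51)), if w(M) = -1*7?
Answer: 395/1241 ≈ 0.31829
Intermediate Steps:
w(M) = -7
y = 2370 (y = -30*(-72 - 7) = -30*(-79) = 2370)
y/(((157 + t(-11, 4))*51)) = 2370/(((157 - 11)*51)) = 2370/((146*51)) = 2370/7446 = 2370*(1/7446) = 395/1241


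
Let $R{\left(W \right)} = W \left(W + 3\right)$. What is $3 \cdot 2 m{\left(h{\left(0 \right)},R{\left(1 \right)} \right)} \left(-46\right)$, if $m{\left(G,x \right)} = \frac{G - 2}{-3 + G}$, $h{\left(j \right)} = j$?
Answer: $-184$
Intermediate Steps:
$R{\left(W \right)} = W \left(3 + W\right)$
$m{\left(G,x \right)} = \frac{-2 + G}{-3 + G}$
$3 \cdot 2 m{\left(h{\left(0 \right)},R{\left(1 \right)} \right)} \left(-46\right) = 3 \cdot 2 \frac{-2 + 0}{-3 + 0} \left(-46\right) = 6 \frac{1}{-3} \left(-2\right) \left(-46\right) = 6 \left(\left(- \frac{1}{3}\right) \left(-2\right)\right) \left(-46\right) = 6 \cdot \frac{2}{3} \left(-46\right) = 4 \left(-46\right) = -184$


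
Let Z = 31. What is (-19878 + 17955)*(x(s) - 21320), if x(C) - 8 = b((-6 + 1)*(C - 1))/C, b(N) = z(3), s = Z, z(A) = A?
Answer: 1270466487/31 ≈ 4.0983e+7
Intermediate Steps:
s = 31
b(N) = 3
x(C) = 8 + 3/C
(-19878 + 17955)*(x(s) - 21320) = (-19878 + 17955)*((8 + 3/31) - 21320) = -1923*((8 + 3*(1/31)) - 21320) = -1923*((8 + 3/31) - 21320) = -1923*(251/31 - 21320) = -1923*(-660669/31) = 1270466487/31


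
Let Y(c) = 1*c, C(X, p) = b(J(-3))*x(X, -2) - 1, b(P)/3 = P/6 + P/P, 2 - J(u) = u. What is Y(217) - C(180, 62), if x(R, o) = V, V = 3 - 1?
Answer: 207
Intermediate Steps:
J(u) = 2 - u
V = 2
b(P) = 3 + P/2 (b(P) = 3*(P/6 + P/P) = 3*(P*(⅙) + 1) = 3*(P/6 + 1) = 3*(1 + P/6) = 3 + P/2)
x(R, o) = 2
C(X, p) = 10 (C(X, p) = (3 + (2 - 1*(-3))/2)*2 - 1 = (3 + (2 + 3)/2)*2 - 1 = (3 + (½)*5)*2 - 1 = (3 + 5/2)*2 - 1 = (11/2)*2 - 1 = 11 - 1 = 10)
Y(c) = c
Y(217) - C(180, 62) = 217 - 1*10 = 217 - 10 = 207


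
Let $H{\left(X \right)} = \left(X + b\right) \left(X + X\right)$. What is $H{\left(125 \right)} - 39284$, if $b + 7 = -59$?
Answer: $-24534$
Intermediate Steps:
$b = -66$ ($b = -7 - 59 = -66$)
$H{\left(X \right)} = 2 X \left(-66 + X\right)$ ($H{\left(X \right)} = \left(X - 66\right) \left(X + X\right) = \left(-66 + X\right) 2 X = 2 X \left(-66 + X\right)$)
$H{\left(125 \right)} - 39284 = 2 \cdot 125 \left(-66 + 125\right) - 39284 = 2 \cdot 125 \cdot 59 - 39284 = 14750 - 39284 = -24534$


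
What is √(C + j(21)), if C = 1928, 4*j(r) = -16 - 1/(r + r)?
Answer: √13575702/84 ≈ 43.863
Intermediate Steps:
j(r) = -4 - 1/(8*r) (j(r) = (-16 - 1/(r + r))/4 = (-16 - 1/(2*r))/4 = -4 - 1/(8*r))
√(C + j(21)) = √(1928 + (-4 - ⅛/21)) = √(1928 + (-4 - ⅛*1/21)) = √(1928 + (-4 - 1/168)) = √(1928 - 673/168) = √(323231/168) = √13575702/84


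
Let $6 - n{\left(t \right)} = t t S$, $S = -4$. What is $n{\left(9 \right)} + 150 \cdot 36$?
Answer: $5730$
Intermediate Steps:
$n{\left(t \right)} = 6 + 4 t^{2}$ ($n{\left(t \right)} = 6 - t t \left(-4\right) = 6 - t^{2} \left(-4\right) = 6 - - 4 t^{2} = 6 + 4 t^{2}$)
$n{\left(9 \right)} + 150 \cdot 36 = \left(6 + 4 \cdot 9^{2}\right) + 150 \cdot 36 = \left(6 + 4 \cdot 81\right) + 5400 = \left(6 + 324\right) + 5400 = 330 + 5400 = 5730$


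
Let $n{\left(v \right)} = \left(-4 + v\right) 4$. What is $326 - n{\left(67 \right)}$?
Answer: $74$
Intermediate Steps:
$n{\left(v \right)} = -16 + 4 v$
$326 - n{\left(67 \right)} = 326 - \left(-16 + 4 \cdot 67\right) = 326 - \left(-16 + 268\right) = 326 - 252 = 74$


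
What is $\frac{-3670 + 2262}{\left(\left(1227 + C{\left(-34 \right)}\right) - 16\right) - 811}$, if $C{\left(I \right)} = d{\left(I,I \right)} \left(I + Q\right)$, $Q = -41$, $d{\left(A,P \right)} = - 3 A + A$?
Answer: $\frac{352}{1175} \approx 0.29957$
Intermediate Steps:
$d{\left(A,P \right)} = - 2 A$
$C{\left(I \right)} = - 2 I \left(-41 + I\right)$ ($C{\left(I \right)} = - 2 I \left(I - 41\right) = - 2 I \left(-41 + I\right)$)
$\frac{-3670 + 2262}{\left(\left(1227 + C{\left(-34 \right)}\right) - 16\right) - 811} = \frac{-3670 + 2262}{\left(\left(1227 + 2 \left(-34\right) \left(41 - -34\right)\right) - 16\right) - 811} = - \frac{1408}{\left(\left(1227 + 2 \left(-34\right) \left(41 + 34\right)\right) - 16\right) - 811} = - \frac{1408}{\left(\left(1227 + 2 \left(-34\right) 75\right) - 16\right) - 811} = - \frac{1408}{\left(\left(1227 - 5100\right) - 16\right) - 811} = - \frac{1408}{\left(-3873 - 16\right) - 811} = - \frac{1408}{-3889 - 811} = - \frac{1408}{-4700} = \left(-1408\right) \left(- \frac{1}{4700}\right) = \frac{352}{1175}$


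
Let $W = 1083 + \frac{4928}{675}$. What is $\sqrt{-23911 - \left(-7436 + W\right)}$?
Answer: $\frac{i \sqrt{35569734}}{45} \approx 132.53 i$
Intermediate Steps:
$W = \frac{735953}{675}$ ($W = 1083 + 4928 \cdot \frac{1}{675} = 1083 + \frac{4928}{675} = \frac{735953}{675} \approx 1090.3$)
$\sqrt{-23911 - \left(-7436 + W\right)} = \sqrt{-23911 + \left(7436 - \frac{735953}{675}\right)} = \sqrt{-23911 + \frac{4283347}{675}} = \sqrt{- \frac{11856578}{675}} = \frac{i \sqrt{35569734}}{45}$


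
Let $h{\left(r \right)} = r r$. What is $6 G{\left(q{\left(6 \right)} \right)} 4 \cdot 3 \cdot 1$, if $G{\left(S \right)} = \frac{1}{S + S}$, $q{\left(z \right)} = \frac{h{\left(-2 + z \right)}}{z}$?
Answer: $\frac{27}{2} \approx 13.5$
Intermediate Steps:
$h{\left(r \right)} = r^{2}$
$q{\left(z \right)} = \frac{\left(-2 + z\right)^{2}}{z}$
$G{\left(S \right)} = \frac{1}{2 S}$
$6 G{\left(q{\left(6 \right)} \right)} 4 \cdot 3 \cdot 1 = 6 \frac{1}{2 \frac{\left(-2 + 6\right)^{2}}{6}} \cdot 4 \cdot 3 \cdot 1 = 6 \frac{1}{2 \frac{4^{2}}{6}} \cdot 12 \cdot 1 = 6 \frac{1}{2 \cdot \frac{1}{6} \cdot 16} \cdot 12 = 6 \frac{1}{2 \cdot \frac{8}{3}} \cdot 12 = 6 \cdot \frac{1}{2} \cdot \frac{3}{8} \cdot 12 = 6 \cdot \frac{3}{16} \cdot 12 = \frac{9}{8} \cdot 12 = \frac{27}{2}$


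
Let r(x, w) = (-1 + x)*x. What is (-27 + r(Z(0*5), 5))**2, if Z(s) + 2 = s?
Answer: 441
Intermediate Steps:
Z(s) = -2 + s
r(x, w) = x*(-1 + x)
(-27 + r(Z(0*5), 5))**2 = (-27 + (-2 + 0*5)*(-1 + (-2 + 0*5)))**2 = (-27 + (-2 + 0)*(-1 + (-2 + 0)))**2 = (-27 - 2*(-1 - 2))**2 = (-27 - 2*(-3))**2 = (-27 + 6)**2 = (-21)**2 = 441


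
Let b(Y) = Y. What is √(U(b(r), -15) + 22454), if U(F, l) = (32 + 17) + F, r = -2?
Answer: √22501 ≈ 150.00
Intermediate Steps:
U(F, l) = 49 + F
√(U(b(r), -15) + 22454) = √((49 - 2) + 22454) = √(47 + 22454) = √22501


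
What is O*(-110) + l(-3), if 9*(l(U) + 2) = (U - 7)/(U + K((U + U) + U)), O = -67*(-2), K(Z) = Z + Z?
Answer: -2786228/189 ≈ -14742.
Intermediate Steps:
K(Z) = 2*Z
O = 134
l(U) = -2 + (-7 + U)/(63*U) (l(U) = -2 + ((U - 7)/(U + 2*((U + U) + U)))/9 = -2 + ((-7 + U)/(U + 2*(2*U + U)))/9 = -2 + ((-7 + U)/(U + 2*(3*U)))/9 = -2 + ((-7 + U)/(U + 6*U))/9 = -2 + ((-7 + U)/((7*U)))/9 = -2 + ((-7 + U)*(1/(7*U)))/9 = -2 + ((-7 + U)/(7*U))/9 = -2 + (-7 + U)/(63*U))
O*(-110) + l(-3) = 134*(-110) + (1/63)*(-7 - 125*(-3))/(-3) = -14740 + (1/63)*(-⅓)*(-7 + 375) = -14740 + (1/63)*(-⅓)*368 = -14740 - 368/189 = -2786228/189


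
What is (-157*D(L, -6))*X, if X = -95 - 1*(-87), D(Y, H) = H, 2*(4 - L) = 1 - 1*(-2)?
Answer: -7536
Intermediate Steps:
L = 5/2 (L = 4 - (1 - 1*(-2))/2 = 4 - (1 + 2)/2 = 4 - ½*3 = 4 - 3/2 = 5/2 ≈ 2.5000)
X = -8 (X = -95 + 87 = -8)
(-157*D(L, -6))*X = -157*(-6)*(-8) = 942*(-8) = -7536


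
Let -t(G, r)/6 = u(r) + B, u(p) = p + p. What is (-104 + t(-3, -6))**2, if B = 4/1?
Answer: 3136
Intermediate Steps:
u(p) = 2*p
B = 4 (B = 4*1 = 4)
t(G, r) = -24 - 12*r (t(G, r) = -6*(2*r + 4) = -6*(4 + 2*r) = -24 - 12*r)
(-104 + t(-3, -6))**2 = (-104 + (-24 - 12*(-6)))**2 = (-104 + (-24 + 72))**2 = (-104 + 48)**2 = (-56)**2 = 3136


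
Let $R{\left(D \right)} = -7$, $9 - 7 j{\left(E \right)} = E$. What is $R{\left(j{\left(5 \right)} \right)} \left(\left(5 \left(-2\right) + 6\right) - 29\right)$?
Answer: $231$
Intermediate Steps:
$j{\left(E \right)} = \frac{9}{7} - \frac{E}{7}$
$R{\left(j{\left(5 \right)} \right)} \left(\left(5 \left(-2\right) + 6\right) - 29\right) = - 7 \left(\left(5 \left(-2\right) + 6\right) - 29\right) = - 7 \left(\left(-10 + 6\right) - 29\right) = - 7 \left(-4 - 29\right) = \left(-7\right) \left(-33\right) = 231$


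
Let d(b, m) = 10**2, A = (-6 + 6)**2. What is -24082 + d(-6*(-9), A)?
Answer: -23982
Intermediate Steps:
A = 0 (A = 0**2 = 0)
d(b, m) = 100
-24082 + d(-6*(-9), A) = -24082 + 100 = -23982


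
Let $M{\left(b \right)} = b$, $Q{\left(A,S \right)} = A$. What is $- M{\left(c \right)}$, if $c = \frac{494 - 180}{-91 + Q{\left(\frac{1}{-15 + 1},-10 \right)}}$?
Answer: $\frac{4396}{1275} \approx 3.4478$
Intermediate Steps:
$c = - \frac{4396}{1275}$ ($c = \frac{494 - 180}{-91 + \frac{1}{-15 + 1}} = \frac{314}{-91 + \frac{1}{-14}} = \frac{314}{-91 - \frac{1}{14}} = \frac{314}{- \frac{1275}{14}} = 314 \left(- \frac{14}{1275}\right) = - \frac{4396}{1275} \approx -3.4478$)
$- M{\left(c \right)} = \left(-1\right) \left(- \frac{4396}{1275}\right) = \frac{4396}{1275}$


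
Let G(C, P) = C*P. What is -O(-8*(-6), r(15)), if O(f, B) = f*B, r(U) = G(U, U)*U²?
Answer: -2430000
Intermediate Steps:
r(U) = U⁴ (r(U) = (U*U)*U² = U²*U² = U⁴)
O(f, B) = B*f
-O(-8*(-6), r(15)) = -15⁴*(-8*(-6)) = -50625*48 = -1*2430000 = -2430000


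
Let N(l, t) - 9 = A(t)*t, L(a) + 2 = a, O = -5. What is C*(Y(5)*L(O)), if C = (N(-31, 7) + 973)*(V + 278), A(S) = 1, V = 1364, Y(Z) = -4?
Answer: 45470264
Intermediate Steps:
L(a) = -2 + a
N(l, t) = 9 + t (N(l, t) = 9 + 1*t = 9 + t)
C = 1623938 (C = ((9 + 7) + 973)*(1364 + 278) = (16 + 973)*1642 = 989*1642 = 1623938)
C*(Y(5)*L(O)) = 1623938*(-4*(-2 - 5)) = 1623938*(-4*(-7)) = 1623938*28 = 45470264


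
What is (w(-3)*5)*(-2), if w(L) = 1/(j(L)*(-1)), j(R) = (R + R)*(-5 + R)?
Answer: 5/24 ≈ 0.20833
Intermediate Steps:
j(R) = 2*R*(-5 + R) (j(R) = (2*R)*(-5 + R) = 2*R*(-5 + R))
w(L) = -1/(2*L*(-5 + L)) (w(L) = 1/((2*L*(-5 + L))*(-1)) = 1/(-2*L*(-5 + L)) = -1/(2*L*(-5 + L)))
(w(-3)*5)*(-2) = (-½/(-3*(-5 - 3))*5)*(-2) = (-½*(-⅓)/(-8)*5)*(-2) = (-½*(-⅓)*(-⅛)*5)*(-2) = -1/48*5*(-2) = -5/48*(-2) = 5/24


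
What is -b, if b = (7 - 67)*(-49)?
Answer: -2940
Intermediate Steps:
b = 2940 (b = -60*(-49) = 2940)
-b = -1*2940 = -2940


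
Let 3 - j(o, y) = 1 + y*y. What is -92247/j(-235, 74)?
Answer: 92247/5474 ≈ 16.852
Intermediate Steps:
j(o, y) = 2 - y² (j(o, y) = 3 - (1 + y*y) = 3 - (1 + y²) = 3 + (-1 - y²) = 2 - y²)
-92247/j(-235, 74) = -92247/(2 - 1*74²) = -92247/(2 - 1*5476) = -92247/(2 - 5476) = -92247/(-5474) = -92247*(-1/5474) = 92247/5474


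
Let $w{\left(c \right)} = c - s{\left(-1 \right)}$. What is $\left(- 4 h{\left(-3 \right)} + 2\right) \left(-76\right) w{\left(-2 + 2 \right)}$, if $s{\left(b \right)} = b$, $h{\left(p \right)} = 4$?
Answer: $1064$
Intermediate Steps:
$w{\left(c \right)} = 1 + c$ ($w{\left(c \right)} = c - -1 = c + 1 = 1 + c$)
$\left(- 4 h{\left(-3 \right)} + 2\right) \left(-76\right) w{\left(-2 + 2 \right)} = \left(\left(-4\right) 4 + 2\right) \left(-76\right) \left(1 + \left(-2 + 2\right)\right) = \left(-16 + 2\right) \left(-76\right) \left(1 + 0\right) = \left(-14\right) \left(-76\right) 1 = 1064 \cdot 1 = 1064$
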